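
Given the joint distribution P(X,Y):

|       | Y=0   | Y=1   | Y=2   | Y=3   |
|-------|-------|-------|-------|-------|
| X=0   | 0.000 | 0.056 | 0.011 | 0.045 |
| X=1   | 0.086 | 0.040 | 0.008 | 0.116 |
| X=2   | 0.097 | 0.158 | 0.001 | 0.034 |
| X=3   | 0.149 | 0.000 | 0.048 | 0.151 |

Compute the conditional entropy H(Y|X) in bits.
1.4648 bits

H(Y|X) = H(X,Y) - H(X)

H(X,Y) = -Σ_{x,y} P(x,y) log₂ P(x,y). Per-cell terms -P(x,y)·log₂P(x,y):
  X=0: 0.00000, 0.23287, 0.07157, 0.20133
  X=1: 0.30440, 0.18575, 0.05573, 0.36051
  X=2: 0.32649, 0.42060, 0.00997, 0.16586
  X=3: 0.40925, 0.00000, 0.21028, 0.41183
  (cells with P = 0 contribute 0)
Sum of the 16 terms: H(X,Y) = 3.3664 bits

Marginal of X (row sums):
  P(X=0) = 0.000 + 0.056 + 0.011 + 0.045 = 0.112
  P(X=1) = 0.086 + 0.040 + 0.008 + 0.116 = 0.250
  P(X=2) = 0.097 + 0.158 + 0.001 + 0.034 = 0.290
  P(X=3) = 0.149 + 0.000 + 0.048 + 0.151 = 0.348
H(X) = -[0.112·log₂(0.112) + 0.250·log₂(0.250) + 0.290·log₂(0.290) + 0.348·log₂(0.348)]
  = 0.35374 + 0.50000 + 0.51790 + 0.52995 = 1.9016 bits

H(Y|X) = H(X,Y) - H(X) = 3.3664 - 1.9016 = 1.4648 bits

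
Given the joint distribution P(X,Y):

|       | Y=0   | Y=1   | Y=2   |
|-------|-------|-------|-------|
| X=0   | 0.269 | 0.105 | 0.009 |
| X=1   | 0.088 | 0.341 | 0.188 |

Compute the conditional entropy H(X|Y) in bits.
0.6915 bits

H(X|Y) = H(X,Y) - H(Y)

H(X,Y) = -Σ_{x,y} P(x,y) log₂ P(x,y). Per-cell terms -P(x,y)·log₂P(x,y):
  X=0: 0.50957, 0.34141, 0.06116
  X=1: 0.30856, 0.52929, 0.45330
Sum of the 6 terms: H(X,Y) = 2.2033 bits

Marginal of Y (column sums):
  P(Y=0) = 0.269 + 0.088 = 0.357
  P(Y=1) = 0.105 + 0.341 = 0.446
  P(Y=2) = 0.009 + 0.188 = 0.197
H(Y) = -[0.357·log₂(0.357) + 0.446·log₂(0.446) + 0.197·log₂(0.197)]
  = 0.53050 + 0.51954 + 0.46172 = 1.5118 bits

H(X|Y) = H(X,Y) - H(Y) = 2.2033 - 1.5118 = 0.6915 bits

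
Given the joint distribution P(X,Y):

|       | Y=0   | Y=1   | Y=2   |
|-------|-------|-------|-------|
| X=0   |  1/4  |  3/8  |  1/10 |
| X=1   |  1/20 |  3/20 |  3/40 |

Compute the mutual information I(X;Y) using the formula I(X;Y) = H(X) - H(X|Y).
0.0280 bits

I(X;Y) = H(X) - H(X|Y)

Marginal of X (row sums):
  P(X=0) = 1/4 + 3/8 + 1/10 = 29/40
  P(X=1) = 1/20 + 3/20 + 3/40 = 11/40
H(X) = -[(29/40)·log₂(29/40) + (11/40)·log₂(11/40)]
  = 0.33636 + 0.51219 = 0.84855 bits

Marginal of Y (column sums):
  P(Y=0) = 1/4 + 1/20 = 3/10
  P(Y=1) = 3/8 + 3/20 = 21/40
  P(Y=2) = 1/10 + 3/40 = 7/40
H(X|Y) = Σ_y P(y)·H(X|Y=y):
  Y=0: P(Y=0) = 3/10, P(X|Y=0) = (5/6, 1/6) → H(X|Y=0) = 0.65002
  Y=1: P(Y=1) = 21/40, P(X|Y=1) = (5/7, 2/7) → H(X|Y=1) = 0.86312
  Y=2: P(Y=2) = 7/40, P(X|Y=2) = (4/7, 3/7) → H(X|Y=2) = 0.98523
H(X|Y) = (3/10)·0.65002 + (21/40)·0.86312 + (7/40)·0.98523 = 0.82056 bits

I(X;Y) = H(X) - H(X|Y) = 0.84855 - 0.82056 = 0.0280 bits

Cross-check via I(X;Y) = H(X) + H(Y) - H(X,Y): computing H(Y) from the column sums and H(X,Y) from the 6 cells in the same way gives H(Y) = 1.44919 bits and H(X,Y) = 2.26975 bits, so
I(X;Y) = 0.84855 + 1.44919 - 2.26975 = 0.0280 bits ✓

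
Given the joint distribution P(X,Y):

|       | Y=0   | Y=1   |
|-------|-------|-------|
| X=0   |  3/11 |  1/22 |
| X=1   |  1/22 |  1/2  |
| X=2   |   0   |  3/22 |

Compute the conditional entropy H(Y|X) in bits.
0.4140 bits

H(Y|X) = H(X,Y) - H(X)

H(X,Y) = -Σ_{x,y} P(x,y) log₂ P(x,y). Per-cell terms -P(x,y)·log₂P(x,y):
  X=0: 0.51122, 0.20270
  X=1: 0.20270, 0.50000
  X=2: 0.00000, 0.39197
  (cells with P = 0 contribute 0)
Sum of the 6 terms: H(X,Y) = 1.8086 bits

Marginal of X (row sums):
  P(X=0) = 3/11 + 1/22 = 7/22
  P(X=1) = 1/22 + 1/2 = 6/11
  P(X=2) = 0 + 3/22 = 3/22
H(X) = -[(7/22)·log₂(7/22) + (6/11)·log₂(6/11) + (3/22)·log₂(3/22)]
  = 0.52566 + 0.47698 + 0.39197 = 1.3946 bits

H(Y|X) = H(X,Y) - H(X) = 1.8086 - 1.3946 = 0.4140 bits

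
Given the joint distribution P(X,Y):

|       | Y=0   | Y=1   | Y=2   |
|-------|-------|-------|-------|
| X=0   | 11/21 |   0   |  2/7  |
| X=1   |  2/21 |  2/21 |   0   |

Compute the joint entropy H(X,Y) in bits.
1.6512 bits

H(X,Y) = -Σ_{x,y} P(x,y) log₂ P(x,y). Per-cell terms -P(x,y)·log₂P(x,y):
  X=0: 0.48865, 0.00000, 0.51639
  X=1: 0.32308, 0.32308, 0.00000
  (cells with P = 0 contribute 0)
Sum of the 6 terms: H(X,Y) = 1.6512 bits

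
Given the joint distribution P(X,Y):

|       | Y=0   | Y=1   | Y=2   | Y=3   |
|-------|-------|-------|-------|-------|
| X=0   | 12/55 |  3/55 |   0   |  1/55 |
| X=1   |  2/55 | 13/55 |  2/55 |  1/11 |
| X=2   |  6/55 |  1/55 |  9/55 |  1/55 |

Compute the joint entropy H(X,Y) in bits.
2.9536 bits

H(X,Y) = -Σ_{x,y} P(x,y) log₂ P(x,y). Per-cell terms -P(x,y)·log₂P(x,y):
  X=0: 0.4792, 0.2289, 0.0000, 0.1051
  X=1: 0.1739, 0.4919, 0.1739, 0.3145
  X=2: 0.3487, 0.1051, 0.4273, 0.1051
  (cells with P = 0 contribute 0)
Sum of the 12 terms: H(X,Y) = 2.9536 bits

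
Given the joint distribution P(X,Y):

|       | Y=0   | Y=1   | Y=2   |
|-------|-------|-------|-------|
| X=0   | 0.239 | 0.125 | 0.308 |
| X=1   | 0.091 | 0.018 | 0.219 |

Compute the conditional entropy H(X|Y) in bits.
0.8746 bits

H(X|Y) = H(X,Y) - H(Y)

H(X,Y) = -Σ_{x,y} P(x,y) log₂ P(x,y). Per-cell terms -P(x,y)·log₂P(x,y):
  X=0: 0.493515, 0.375000, 0.523291
  X=1: 0.314677, 0.104325, 0.479828
Sum of the 6 terms: H(X,Y) = 2.29064 bits

Marginal of Y (column sums):
  P(Y=0) = 0.239 + 0.091 = 0.330
  P(Y=1) = 0.125 + 0.018 = 0.143
  P(Y=2) = 0.308 + 0.219 = 0.527
H(Y) = -[0.330·log₂(0.330) + 0.143·log₂(0.143) + 0.527·log₂(0.527)]
  = 0.527822 + 0.401246 + 0.487014 = 1.41608 bits

H(X|Y) = H(X,Y) - H(Y) = 2.29064 - 1.41608 = 0.8746 bits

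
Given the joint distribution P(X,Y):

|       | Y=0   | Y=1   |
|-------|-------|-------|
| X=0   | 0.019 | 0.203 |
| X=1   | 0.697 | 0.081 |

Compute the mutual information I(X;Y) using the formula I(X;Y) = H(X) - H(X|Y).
0.3923 bits

I(X;Y) = H(X) - H(X|Y)

Marginal of X (row sums):
  P(X=0) = 0.019 + 0.203 = 0.222
  P(X=1) = 0.697 + 0.081 = 0.778
H(X) = -[0.222·log₂(0.222) + 0.778·log₂(0.778)]
  = 0.4820 + 0.2818 = 0.7638 bits

Marginal of Y (column sums):
  P(Y=0) = 0.019 + 0.697 = 0.716
  P(Y=1) = 0.203 + 0.081 = 0.284
H(X|Y) = Σ_y P(y)·H(X|Y=y):
  Y=0: P(Y=0) = 0.716, P(X|Y=0) = (19/716, 697/716) → H(X|Y=0) = 0.1767
  Y=1: P(Y=1) = 0.284, P(X|Y=1) = (203/284, 81/284) → H(X|Y=1) = 0.8625
H(X|Y) = 0.716·0.1767 + 0.284·0.8625 = 0.3715 bits

I(X;Y) = H(X) - H(X|Y) = 0.7638 - 0.3715 = 0.3923 bits

Cross-check via I(X;Y) = H(X) + H(Y) - H(X,Y): computing H(Y) from the column sums and H(X,Y) from the 4 cells in the same way gives H(Y) = 0.8608 bits and H(X,Y) = 1.2323 bits, so
I(X;Y) = 0.7638 + 0.8608 - 1.2323 = 0.3923 bits ✓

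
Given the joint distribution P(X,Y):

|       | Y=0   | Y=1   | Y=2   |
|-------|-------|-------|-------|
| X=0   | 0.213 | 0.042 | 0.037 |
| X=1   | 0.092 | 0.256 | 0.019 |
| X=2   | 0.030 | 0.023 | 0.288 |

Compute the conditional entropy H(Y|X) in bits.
0.9874 bits

H(Y|X) = H(X,Y) - H(X)

H(X,Y) = -Σ_{x,y} P(x,y) log₂ P(x,y). Per-cell terms -P(x,y)·log₂P(x,y):
  X=0: 0.4752, 0.1921, 0.1760
  X=1: 0.3167, 0.5032, 0.1086
  X=2: 0.1518, 0.1252, 0.5172
Sum of the 9 terms: H(X,Y) = 2.5660 bits

Marginal of X (row sums):
  P(X=0) = 0.213 + 0.042 + 0.037 = 0.292
  P(X=1) = 0.092 + 0.256 + 0.019 = 0.367
  P(X=2) = 0.030 + 0.023 + 0.288 = 0.341
H(X) = -[0.292·log₂(0.292) + 0.367·log₂(0.367) + 0.341·log₂(0.341)]
  = 0.5186 + 0.5307 + 0.5293 = 1.5786 bits

H(Y|X) = H(X,Y) - H(X) = 2.5660 - 1.5786 = 0.9874 bits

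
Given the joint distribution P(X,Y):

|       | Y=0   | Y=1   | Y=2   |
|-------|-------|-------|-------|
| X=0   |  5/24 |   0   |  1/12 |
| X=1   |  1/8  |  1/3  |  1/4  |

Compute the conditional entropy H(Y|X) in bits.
1.3027 bits

H(Y|X) = H(X,Y) - H(X)

H(X,Y) = -Σ_{x,y} P(x,y) log₂ P(x,y). Per-cell terms -P(x,y)·log₂P(x,y):
  X=0: 0.4714655, 0.0000000, 0.2987469
  X=1: 0.3750000, 0.5283208, 0.5000000
  (cells with P = 0 contribute 0)
Sum of the 6 terms: H(X,Y) = 2.1735332 bits

Marginal of X (row sums):
  P(X=0) = 5/24 + 0 + 1/12 = 7/24
  P(X=1) = 1/8 + 1/3 + 1/4 = 17/24
H(X) = -[(7/24)·log₂(7/24) + (17/24)·log₂(17/24)]
  = 0.5184689 + 0.3523956 = 0.8708645 bits

H(Y|X) = H(X,Y) - H(X) = 2.1735332 - 0.8708645 = 1.3027 bits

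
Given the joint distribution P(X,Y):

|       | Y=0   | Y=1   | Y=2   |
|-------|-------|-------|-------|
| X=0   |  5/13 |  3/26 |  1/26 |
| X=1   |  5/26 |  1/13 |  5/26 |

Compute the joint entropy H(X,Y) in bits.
2.2699 bits

H(X,Y) = -Σ_{x,y} P(x,y) log₂ P(x,y). Per-cell terms -P(x,y)·log₂P(x,y):
  X=0: 0.5302, 0.3595, 0.1808
  X=1: 0.4574, 0.2846, 0.4574
Sum of the 6 terms: H(X,Y) = 2.2699 bits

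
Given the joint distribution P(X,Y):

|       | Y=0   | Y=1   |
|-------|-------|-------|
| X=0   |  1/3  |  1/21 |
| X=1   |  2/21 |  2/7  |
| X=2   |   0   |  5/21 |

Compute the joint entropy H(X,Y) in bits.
2.0699 bits

H(X,Y) = -Σ_{x,y} P(x,y) log₂ P(x,y). Per-cell terms -P(x,y)·log₂P(x,y):
  X=0: 0.5283, 0.2092
  X=1: 0.3231, 0.5164
  X=2: 0.0000, 0.4929
  (cells with P = 0 contribute 0)
Sum of the 6 terms: H(X,Y) = 2.0699 bits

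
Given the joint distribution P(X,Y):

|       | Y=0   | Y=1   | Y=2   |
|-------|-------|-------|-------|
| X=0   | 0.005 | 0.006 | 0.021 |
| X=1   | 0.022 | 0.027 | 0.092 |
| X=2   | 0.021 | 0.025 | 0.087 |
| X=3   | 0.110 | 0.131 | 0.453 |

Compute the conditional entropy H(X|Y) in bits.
1.3102 bits

H(X|Y) = H(X,Y) - H(Y)

H(X,Y) = -Σ_{x,y} P(x,y) log₂ P(x,y). Per-cell terms -P(x,y)·log₂P(x,y):
  X=0: 0.03822, 0.04428, 0.11704
  X=1: 0.12114, 0.14069, 0.31668
  X=2: 0.11704, 0.13305, 0.30649
  X=3: 0.35029, 0.38414, 0.51751
Sum of the 12 terms: H(X,Y) = 2.5866 bits

Marginal of Y (column sums):
  P(Y=0) = 0.005 + 0.022 + 0.021 + 0.110 = 0.158
  P(Y=1) = 0.006 + 0.027 + 0.025 + 0.131 = 0.189
  P(Y=2) = 0.021 + 0.092 + 0.087 + 0.453 = 0.653
H(Y) = -[0.158·log₂(0.158) + 0.189·log₂(0.189) + 0.653·log₂(0.653)]
  = 0.42060 + 0.45427 + 0.40149 = 1.2764 bits

H(X|Y) = H(X,Y) - H(Y) = 2.5866 - 1.2764 = 1.3102 bits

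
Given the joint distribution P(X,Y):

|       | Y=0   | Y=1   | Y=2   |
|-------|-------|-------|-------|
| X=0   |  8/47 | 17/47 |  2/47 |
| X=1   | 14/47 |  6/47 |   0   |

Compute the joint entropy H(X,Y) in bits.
2.0589 bits

H(X,Y) = -Σ_{x,y} P(x,y) log₂ P(x,y). Per-cell terms -P(x,y)·log₂P(x,y):
  X=0: 0.4348, 0.5307, 0.1938
  X=1: 0.5205, 0.3791, 0.0000
  (cells with P = 0 contribute 0)
Sum of the 6 terms: H(X,Y) = 2.0589 bits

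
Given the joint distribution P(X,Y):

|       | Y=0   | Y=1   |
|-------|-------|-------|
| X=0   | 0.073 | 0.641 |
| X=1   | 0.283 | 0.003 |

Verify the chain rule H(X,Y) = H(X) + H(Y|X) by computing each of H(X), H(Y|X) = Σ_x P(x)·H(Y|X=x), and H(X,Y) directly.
H(X) = 0.8635 bits, H(Y|X) = 0.3639 bits, H(X,Y) = 1.2274 bits

Marginal of X (row sums):
  P(X=0) = 0.073 + 0.641 = 0.714
  P(X=1) = 0.283 + 0.003 = 0.286
H(X) = -[0.714·log₂(0.714) + 0.286·log₂(0.286)]
  = 0.34701 + 0.51649 = 0.8635 bits

H(Y|X) = Σ_x P(x)·H(Y|X=x):
  X=0: P(X=0) = 0.714, P(Y|X=0) = (73/714, 641/714) → H(Y|X=0) = 0.47606
  X=1: P(X=1) = 0.286, P(Y|X=1) = (283/286, 3/286) → H(Y|X=1) = 0.08402
H(Y|X) = 0.714·0.47606 + 0.286·0.08402 = 0.3639 bits

H(X,Y) = -Σ_{x,y} P(x,y) log₂ P(x,y). Per-cell terms -P(x,y)·log₂P(x,y):
  X=0: 0.27565, 0.41127
  X=1: 0.51538, 0.02514
Sum of the 4 terms: H(X,Y) = 1.2274 bits

Chain rule check:
  H(X) + H(Y|X) = 0.8635 + 0.3639 = 1.2274 bits
  H(X,Y) = 1.2274 bits
✓ Chain rule verified.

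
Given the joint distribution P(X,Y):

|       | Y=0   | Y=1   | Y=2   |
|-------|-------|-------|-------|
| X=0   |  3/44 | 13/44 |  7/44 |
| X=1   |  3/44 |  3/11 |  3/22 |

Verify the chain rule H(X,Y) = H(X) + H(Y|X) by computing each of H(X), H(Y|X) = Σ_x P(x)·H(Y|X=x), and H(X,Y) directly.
H(X) = 0.9985 bits, H(Y|X) = 1.3746 bits, H(X,Y) = 2.3732 bits

Marginal of X (row sums):
  P(X=0) = 3/44 + 13/44 + 7/44 = 23/44
  P(X=1) = 3/44 + 3/11 + 3/22 = 21/44
H(X) = -[(23/44)·log₂(23/44) + (21/44)·log₂(21/44)]
  = 0.489205 + 0.509305 = 0.9985 bits

H(Y|X) = Σ_x P(x)·H(Y|X=x):
  X=0: P(X=0) = 23/44, P(Y|X=0) = (3/23, 13/23, 7/23) → H(Y|X=0) = 1.370862
  X=1: P(X=1) = 21/44, P(Y|X=1) = (1/7, 4/7, 2/7) → H(Y|X=1) = 1.378783
H(Y|X) = (23/44)·1.370862 + (21/44)·1.378783 = 1.3746 bits

H(X,Y) = -Σ_{x,y} P(x,y) log₂ P(x,y). Per-cell terms -P(x,y)·log₂P(x,y):
  X=0: 0.264168, 0.519702, 0.421921
  X=1: 0.264168, 0.511219, 0.391973
Sum of the 6 terms: H(X,Y) = 2.3732 bits

Chain rule check:
  H(X) + H(Y|X) = 0.9985 + 1.3746 = 2.3731 bits
  H(X,Y) = 2.3732 bits
✓ Chain rule verified (Δ = 0.0001 is 4-dp rounding noise: each of the three values was rounded independently).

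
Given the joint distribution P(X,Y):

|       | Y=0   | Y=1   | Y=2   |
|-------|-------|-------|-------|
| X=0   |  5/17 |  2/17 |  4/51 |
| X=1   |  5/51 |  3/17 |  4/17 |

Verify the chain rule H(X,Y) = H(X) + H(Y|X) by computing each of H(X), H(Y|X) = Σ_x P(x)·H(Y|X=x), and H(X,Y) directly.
H(X) = 0.9997 bits, H(Y|X) = 1.4321 bits, H(X,Y) = 2.4318 bits

Marginal of X (row sums):
  P(X=0) = 5/17 + 2/17 + 4/51 = 25/51
  P(X=1) = 5/51 + 3/17 + 4/17 = 26/51
H(X) = -[(25/51)·log₂(25/51) + (26/51)·log₂(26/51)]
  = 0.50420 + 0.49552 = 0.9997 bits

H(Y|X) = Σ_x P(x)·H(Y|X=x):
  X=0: P(X=0) = 25/51, P(Y|X=0) = (3/5, 6/25, 4/25) → H(Y|X=0) = 1.35933
  X=1: P(X=1) = 26/51, P(Y|X=1) = (5/26, 9/26, 6/13) → H(Y|X=1) = 1.50204
H(Y|X) = (25/51)·1.35933 + (26/51)·1.50204 = 1.4321 bits

H(X,Y) = -Σ_{x,y} P(x,y) log₂ P(x,y). Per-cell terms -P(x,y)·log₂P(x,y):
  X=0: 0.51927, 0.36323, 0.28803
  X=1: 0.32848, 0.44162, 0.49117
Sum of the 6 terms: H(X,Y) = 2.4318 bits

Chain rule check:
  H(X) + H(Y|X) = 0.9997 + 1.4321 = 2.4318 bits
  H(X,Y) = 2.4318 bits
✓ Chain rule verified.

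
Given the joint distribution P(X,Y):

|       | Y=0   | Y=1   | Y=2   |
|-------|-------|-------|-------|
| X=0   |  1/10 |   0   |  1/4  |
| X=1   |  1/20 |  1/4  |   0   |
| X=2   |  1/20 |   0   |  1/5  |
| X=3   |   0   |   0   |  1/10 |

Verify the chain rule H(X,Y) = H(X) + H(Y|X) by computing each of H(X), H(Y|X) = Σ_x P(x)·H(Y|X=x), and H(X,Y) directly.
H(X) = 1.8834 bits, H(Y|X) = 0.6776 bits, H(X,Y) = 2.5610 bits

Marginal of X (row sums):
  P(X=0) = 1/10 + 0 + 1/4 = 7/20
  P(X=1) = 1/20 + 1/4 + 0 = 3/10
  P(X=2) = 1/20 + 0 + 1/5 = 1/4
  P(X=3) = 0 + 0 + 1/10 = 1/10
H(X) = -[(7/20)·log₂(7/20) + (3/10)·log₂(3/10) + (1/4)·log₂(1/4) + (1/10)·log₂(1/10)]
  = 0.5301 + 0.5211 + 0.5000 + 0.3322 = 1.8834 bits

H(Y|X) = Σ_x P(x)·H(Y|X=x):
  X=0: P(X=0) = 7/20, P(Y|X=0) = (2/7, 0, 5/7) → H(Y|X=0) = 0.8631
  X=1: P(X=1) = 3/10, P(Y|X=1) = (1/6, 5/6, 0) → H(Y|X=1) = 0.6500
  X=2: P(X=2) = 1/4, P(Y|X=2) = (1/5, 0, 4/5) → H(Y|X=2) = 0.7219
  X=3: P(X=3) = 1/10, P(Y|X=3) = (0, 0, 1) → H(Y|X=3) = 0.0000
H(Y|X) = (7/20)·0.8631 + (3/10)·0.6500 + (1/4)·0.7219 + (1/10)·0.0000 = 0.6776 bits

H(X,Y) = -Σ_{x,y} P(x,y) log₂ P(x,y). Per-cell terms -P(x,y)·log₂P(x,y):
  X=0: 0.3322, 0.0000, 0.5000
  X=1: 0.2161, 0.5000, 0.0000
  X=2: 0.2161, 0.0000, 0.4644
  X=3: 0.0000, 0.0000, 0.3322
  (cells with P = 0 contribute 0)
Sum of the 12 terms: H(X,Y) = 2.5610 bits

Chain rule check:
  H(X) + H(Y|X) = 1.8834 + 0.6776 = 2.5610 bits
  H(X,Y) = 2.5610 bits
✓ Chain rule verified.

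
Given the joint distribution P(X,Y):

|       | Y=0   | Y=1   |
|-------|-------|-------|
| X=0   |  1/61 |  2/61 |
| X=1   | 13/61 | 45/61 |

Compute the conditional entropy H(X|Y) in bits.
0.2808 bits

H(X|Y) = H(X,Y) - H(Y)

H(X,Y) = -Σ_{x,y} P(x,y) log₂ P(x,y). Per-cell terms -P(x,y)·log₂P(x,y):
  X=0: 0.09723, 0.16166
  X=1: 0.47531, 0.32377
Sum of the 4 terms: H(X,Y) = 1.05797 bits

Marginal of Y (column sums):
  P(Y=0) = 1/61 + 13/61 = 14/61
  P(Y=1) = 2/61 + 45/61 = 47/61
H(Y) = -[(14/61)·log₂(14/61) + (47/61)·log₂(47/61)]
  = 0.48733 + 0.28982 = 0.77715 bits

H(X|Y) = H(X,Y) - H(Y) = 1.05797 - 0.77715 = 0.2808 bits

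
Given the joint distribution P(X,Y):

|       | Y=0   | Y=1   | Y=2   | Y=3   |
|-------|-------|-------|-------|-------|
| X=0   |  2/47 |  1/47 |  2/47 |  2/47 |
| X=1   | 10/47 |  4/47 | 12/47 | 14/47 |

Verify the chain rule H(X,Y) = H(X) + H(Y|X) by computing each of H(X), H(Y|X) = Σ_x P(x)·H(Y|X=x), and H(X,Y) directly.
H(X) = 0.6072 bits, H(Y|X) = 1.8933 bits, H(X,Y) = 2.5005 bits

Marginal of X (row sums):
  P(X=0) = 2/47 + 1/47 + 2/47 + 2/47 = 7/47
  P(X=1) = 10/47 + 4/47 + 12/47 + 14/47 = 40/47
H(X) = -[(7/47)·log₂(7/47) + (40/47)·log₂(40/47)]
  = 0.4092 + 0.1980 = 0.6072 bits

H(Y|X) = Σ_x P(x)·H(Y|X=x):
  X=0: P(X=0) = 7/47, P(Y|X=0) = (2/7, 1/7, 2/7, 2/7) → H(Y|X=0) = 1.9502
  X=1: P(X=1) = 40/47, P(Y|X=1) = (1/4, 1/10, 3/10, 7/20) → H(Y|X=1) = 1.8834
H(Y|X) = (7/47)·1.9502 + (40/47)·1.8834 = 1.8933 bits

H(X,Y) = -Σ_{x,y} P(x,y) log₂ P(x,y). Per-cell terms -P(x,y)·log₂P(x,y):
  X=0: 0.1938, 0.1182, 0.1938, 0.1938
  X=1: 0.4750, 0.3025, 0.5029, 0.5205
Sum of the 8 terms: H(X,Y) = 2.5005 bits

Chain rule check:
  H(X) + H(Y|X) = 0.6072 + 1.8933 = 2.5005 bits
  H(X,Y) = 2.5005 bits
✓ Chain rule verified.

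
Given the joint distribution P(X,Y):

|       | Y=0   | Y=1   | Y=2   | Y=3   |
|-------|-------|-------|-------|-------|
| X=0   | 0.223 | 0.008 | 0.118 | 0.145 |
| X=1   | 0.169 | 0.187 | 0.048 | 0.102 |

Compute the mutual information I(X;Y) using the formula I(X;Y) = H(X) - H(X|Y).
0.1795 bits

I(X;Y) = H(X) - H(X|Y)

Marginal of X (row sums):
  P(X=0) = 0.223 + 0.008 + 0.118 + 0.145 = 0.494
  P(X=1) = 0.169 + 0.187 + 0.048 + 0.102 = 0.506
H(X) = -[0.494·log₂(0.494) + 0.506·log₂(0.506)]
  = 0.5026 + 0.4973 = 0.9999 bits

Marginal of Y (column sums):
  P(Y=0) = 0.223 + 0.169 = 0.392
  P(Y=1) = 0.008 + 0.187 = 0.195
  P(Y=2) = 0.118 + 0.048 = 0.166
  P(Y=3) = 0.145 + 0.102 = 0.247
H(X|Y) = Σ_y P(y)·H(X|Y=y):
  Y=0: P(Y=0) = 0.392, P(X|Y=0) = (223/392, 169/392) → H(X|Y=0) = 0.9863
  Y=1: P(Y=1) = 0.195, P(X|Y=1) = (8/195, 187/195) → H(X|Y=1) = 0.2470
  Y=2: P(Y=2) = 0.166, P(X|Y=2) = (59/83, 24/83) → H(X|Y=2) = 0.8676
  Y=3: P(Y=3) = 0.247, P(X|Y=3) = (145/247, 102/247) → H(X|Y=3) = 0.9780
H(X|Y) = 0.392·0.9863 + 0.195·0.2470 + 0.166·0.8676 + 0.247·0.9780 = 0.8204 bits

I(X;Y) = H(X) - H(X|Y) = 0.9999 - 0.8204 = 0.1795 bits

Cross-check via I(X;Y) = H(X) + H(Y) - H(X,Y): computing H(Y) from the column sums and H(X,Y) from the 8 cells in the same way gives H(Y) = 1.9179 bits and H(X,Y) = 2.7383 bits, so
I(X;Y) = 0.9999 + 1.9179 - 2.7383 = 0.1795 bits ✓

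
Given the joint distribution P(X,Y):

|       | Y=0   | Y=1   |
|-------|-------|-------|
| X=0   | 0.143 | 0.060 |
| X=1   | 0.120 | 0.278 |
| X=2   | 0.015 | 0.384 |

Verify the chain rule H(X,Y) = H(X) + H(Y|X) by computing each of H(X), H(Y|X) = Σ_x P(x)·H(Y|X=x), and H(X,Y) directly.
H(X) = 1.5249 bits, H(Y|X) = 0.6215 bits, H(X,Y) = 2.1464 bits

Marginal of X (row sums):
  P(X=0) = 0.143 + 0.060 = 0.203
  P(X=1) = 0.120 + 0.278 = 0.398
  P(X=2) = 0.015 + 0.384 = 0.399
H(X) = -[0.203·log₂(0.203) + 0.398·log₂(0.398) + 0.399·log₂(0.399)]
  = 0.46699 + 0.52901 + 0.52889 = 1.5249 bits

H(Y|X) = Σ_x P(x)·H(Y|X=x):
  X=0: P(X=0) = 0.203, P(Y|X=0) = (143/203, 60/203) → H(Y|X=0) = 0.87580
  X=1: P(X=1) = 0.398, P(Y|X=1) = (60/199, 139/199) → H(Y|X=1) = 0.88313
  X=2: P(X=2) = 0.399, P(Y|X=2) = (5/133, 128/133) → H(Y|X=2) = 0.23115
H(Y|X) = 0.203·0.87580 + 0.398·0.88313 + 0.399·0.23115 = 0.6215 bits

H(X,Y) = -Σ_{x,y} P(x,y) log₂ P(x,y). Per-cell terms -P(x,y)·log₂P(x,y):
  X=0: 0.40125, 0.24353
  X=1: 0.36707, 0.51342
  X=2: 0.09088, 0.53024
Sum of the 6 terms: H(X,Y) = 2.1464 bits

Chain rule check:
  H(X) + H(Y|X) = 1.5249 + 0.6215 = 2.1464 bits
  H(X,Y) = 2.1464 bits
✓ Chain rule verified.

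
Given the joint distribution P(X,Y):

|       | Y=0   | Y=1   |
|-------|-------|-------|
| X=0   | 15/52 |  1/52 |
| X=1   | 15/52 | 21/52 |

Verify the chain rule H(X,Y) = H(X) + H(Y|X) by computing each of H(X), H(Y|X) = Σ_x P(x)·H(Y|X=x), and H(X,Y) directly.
H(X) = 0.8905 bits, H(Y|X) = 0.7822 bits, H(X,Y) = 1.6726 bits

Marginal of X (row sums):
  P(X=0) = 15/52 + 1/52 = 4/13
  P(X=1) = 15/52 + 21/52 = 9/13
H(X) = -[(4/13)·log₂(4/13) + (9/13)·log₂(9/13)]
  = 0.52321 + 0.36728 = 0.8905 bits

H(Y|X) = Σ_x P(x)·H(Y|X=x):
  X=0: P(X=0) = 4/13, P(Y|X=0) = (15/16, 1/16) → H(Y|X=0) = 0.33729
  X=1: P(X=1) = 9/13, P(Y|X=1) = (5/12, 7/12) → H(Y|X=1) = 0.97987
H(Y|X) = (4/13)·0.33729 + (9/13)·0.97987 = 0.7822 bits

H(X,Y) = -Σ_{x,y} P(x,y) log₂ P(x,y). Per-cell terms -P(x,y)·log₂P(x,y):
  X=0: 0.51737, 0.10962
  X=1: 0.51737, 0.52828
Sum of the 4 terms: H(X,Y) = 1.6726 bits

Chain rule check:
  H(X) + H(Y|X) = 0.8905 + 0.7822 = 1.6727 bits
  H(X,Y) = 1.6726 bits
✓ Chain rule verified (Δ = 0.0001 is 4-dp rounding noise: each of the three values was rounded independently).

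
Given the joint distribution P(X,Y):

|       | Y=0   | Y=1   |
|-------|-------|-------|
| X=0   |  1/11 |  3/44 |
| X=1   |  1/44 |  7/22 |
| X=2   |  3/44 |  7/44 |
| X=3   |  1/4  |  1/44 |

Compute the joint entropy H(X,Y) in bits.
2.5386 bits

H(X,Y) = -Σ_{x,y} P(x,y) log₂ P(x,y). Per-cell terms -P(x,y)·log₂P(x,y):
  X=0: 0.31449, 0.26417
  X=1: 0.12408, 0.52566
  X=2: 0.26417, 0.42192
  X=3: 0.50000, 0.12408
Sum of the 8 terms: H(X,Y) = 2.5386 bits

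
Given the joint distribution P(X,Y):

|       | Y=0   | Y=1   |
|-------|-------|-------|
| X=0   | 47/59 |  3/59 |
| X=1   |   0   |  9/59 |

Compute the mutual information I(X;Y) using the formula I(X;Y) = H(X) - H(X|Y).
0.4512 bits

I(X;Y) = H(X) - H(X|Y)

Marginal of X (row sums):
  P(X=0) = 47/59 + 3/59 = 50/59
  P(X=1) = 0 + 9/59 = 9/59
H(X) = -[(50/59)·log₂(50/59) + (9/59)·log₂(9/59)]
  = 0.2024 + 0.4138 = 0.6162 bits

Marginal of Y (column sums):
  P(Y=0) = 47/59 + 0 = 47/59
  P(Y=1) = 3/59 + 9/59 = 12/59
H(X|Y) = Σ_y P(y)·H(X|Y=y):
  Y=0: P(Y=0) = 47/59, P(X|Y=0) = (1, 0) → H(X|Y=0) = 0.0000
  Y=1: P(Y=1) = 12/59, P(X|Y=1) = (1/4, 3/4) → H(X|Y=1) = 0.8113
H(X|Y) = (47/59)·0.0000 + (12/59)·0.8113 = 0.1650 bits

I(X;Y) = H(X) - H(X|Y) = 0.6162 - 0.1650 = 0.4512 bits

Cross-check via I(X;Y) = H(X) + H(Y) - H(X,Y): computing H(Y) from the column sums and H(X,Y) from the 4 cells in the same way gives H(Y) = 0.7287 bits and H(X,Y) = 0.8937 bits, so
I(X;Y) = 0.6162 + 0.7287 - 0.8937 = 0.4512 bits ✓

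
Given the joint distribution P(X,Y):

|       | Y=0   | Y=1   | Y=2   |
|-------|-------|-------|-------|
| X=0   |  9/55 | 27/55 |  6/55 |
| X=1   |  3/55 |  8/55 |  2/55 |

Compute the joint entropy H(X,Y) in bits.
2.0873 bits

H(X,Y) = -Σ_{x,y} P(x,y) log₂ P(x,y). Per-cell terms -P(x,y)·log₂P(x,y):
  X=0: 0.4273, 0.5039, 0.3487
  X=1: 0.2289, 0.4046, 0.1739
Sum of the 6 terms: H(X,Y) = 2.0873 bits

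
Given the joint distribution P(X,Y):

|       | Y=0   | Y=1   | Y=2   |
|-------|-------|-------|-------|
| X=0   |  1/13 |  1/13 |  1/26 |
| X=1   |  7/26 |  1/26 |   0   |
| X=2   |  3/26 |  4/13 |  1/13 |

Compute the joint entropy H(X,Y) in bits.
2.6079 bits

H(X,Y) = -Σ_{x,y} P(x,y) log₂ P(x,y). Per-cell terms -P(x,y)·log₂P(x,y):
  X=0: 0.28465, 0.28465, 0.18079
  X=1: 0.50968, 0.18079, 0.00000
  X=2: 0.35948, 0.52321, 0.28465
  (cells with P = 0 contribute 0)
Sum of the 9 terms: H(X,Y) = 2.6079 bits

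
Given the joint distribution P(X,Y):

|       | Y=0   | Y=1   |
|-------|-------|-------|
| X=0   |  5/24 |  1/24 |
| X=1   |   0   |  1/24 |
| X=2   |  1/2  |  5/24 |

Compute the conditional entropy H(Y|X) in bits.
0.7816 bits

H(Y|X) = H(X,Y) - H(X)

H(X,Y) = -Σ_{x,y} P(x,y) log₂ P(x,y). Per-cell terms -P(x,y)·log₂P(x,y):
  X=0: 0.4715, 0.1910
  X=1: 0.0000, 0.1910
  X=2: 0.5000, 0.4715
  (cells with P = 0 contribute 0)
Sum of the 6 terms: H(X,Y) = 1.8250 bits

Marginal of X (row sums):
  P(X=0) = 5/24 + 1/24 = 1/4
  P(X=1) = 0 + 1/24 = 1/24
  P(X=2) = 1/2 + 5/24 = 17/24
H(X) = -[(1/4)·log₂(1/4) + (1/24)·log₂(1/24) + (17/24)·log₂(17/24)]
  = 0.5000 + 0.1910 + 0.3524 = 1.0434 bits

H(Y|X) = H(X,Y) - H(X) = 1.8250 - 1.0434 = 0.7816 bits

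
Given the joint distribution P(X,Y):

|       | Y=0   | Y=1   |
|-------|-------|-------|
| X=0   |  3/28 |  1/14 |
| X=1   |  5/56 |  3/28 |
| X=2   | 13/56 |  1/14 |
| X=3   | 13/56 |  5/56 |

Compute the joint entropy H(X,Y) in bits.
2.8350 bits

H(X,Y) = -Σ_{x,y} P(x,y) log₂ P(x,y). Per-cell terms -P(x,y)·log₂P(x,y):
  X=0: 0.34526, 0.27195
  X=1: 0.31120, 0.34526
  X=2: 0.48911, 0.27195
  X=3: 0.48911, 0.31120
Sum of the 8 terms: H(X,Y) = 2.8350 bits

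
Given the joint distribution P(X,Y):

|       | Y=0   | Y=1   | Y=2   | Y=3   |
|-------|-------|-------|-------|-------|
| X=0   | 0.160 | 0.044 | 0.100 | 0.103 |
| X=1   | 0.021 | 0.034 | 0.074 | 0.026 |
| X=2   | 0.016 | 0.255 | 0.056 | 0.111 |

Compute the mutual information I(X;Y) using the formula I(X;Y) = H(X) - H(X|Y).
0.2661 bits

I(X;Y) = H(X) - H(X|Y)

Marginal of X (row sums):
  P(X=0) = 0.160 + 0.044 + 0.100 + 0.103 = 0.407
  P(X=1) = 0.021 + 0.034 + 0.074 + 0.026 = 0.155
  P(X=2) = 0.016 + 0.255 + 0.056 + 0.111 = 0.438
H(X) = -[0.407·log₂(0.407) + 0.155·log₂(0.155) + 0.438·log₂(0.438)]
  = 0.5278 + 0.4169 + 0.5217 = 1.4664 bits

Marginal of Y (column sums):
  P(Y=0) = 0.160 + 0.021 + 0.016 = 0.197
  P(Y=1) = 0.044 + 0.034 + 0.255 = 0.333
  P(Y=2) = 0.100 + 0.074 + 0.056 = 0.230
  P(Y=3) = 0.103 + 0.026 + 0.111 = 0.240
H(X|Y) = Σ_y P(y)·H(X|Y=y):
  Y=0: P(Y=0) = 0.197, P(X|Y=0) = (160/197, 21/197, 16/197) → H(X|Y=0) = 0.8822
  Y=1: P(Y=1) = 0.333, P(X|Y=1) = (44/333, 34/333, 85/111) → H(X|Y=1) = 1.0168
  Y=2: P(Y=2) = 0.230, P(X|Y=2) = (10/23, 37/115, 28/115) → H(X|Y=2) = 1.5451
  Y=3: P(Y=3) = 0.240, P(X|Y=3) = (103/240, 13/120, 37/80) → H(X|Y=3) = 1.3856
H(X|Y) = 0.197·0.8822 + 0.333·1.0168 + 0.230·1.5451 + 0.240·1.3856 = 1.2003 bits

I(X;Y) = H(X) - H(X|Y) = 1.4664 - 1.2003 = 0.2661 bits

Cross-check via I(X;Y) = H(X) + H(Y) - H(X,Y): computing H(Y) from the column sums and H(X,Y) from the 12 cells in the same way gives H(Y) = 1.9718 bits and H(X,Y) = 3.1721 bits, so
I(X;Y) = 1.4664 + 1.9718 - 3.1721 = 0.2661 bits ✓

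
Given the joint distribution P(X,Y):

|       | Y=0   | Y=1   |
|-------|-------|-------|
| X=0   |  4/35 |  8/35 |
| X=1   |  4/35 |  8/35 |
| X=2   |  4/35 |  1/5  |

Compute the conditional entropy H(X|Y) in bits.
1.5831 bits

H(X|Y) = H(X,Y) - H(Y)

H(X,Y) = -Σ_{x,y} P(x,y) log₂ P(x,y). Per-cell terms -P(x,y)·log₂P(x,y):
  X=0: 0.357632, 0.486693
  X=1: 0.357632, 0.486693
  X=2: 0.357632, 0.464386
Sum of the 6 terms: H(X,Y) = 2.51067 bits

Marginal of Y (column sums):
  P(Y=0) = 4/35 + 4/35 + 4/35 = 12/35
  P(Y=1) = 8/35 + 8/35 + 1/5 = 23/35
H(Y) = -[(12/35)·log₂(12/35) + (23/35)·log₂(23/35)]
  = 0.529481 + 0.398045 = 0.92753 bits

H(X|Y) = H(X,Y) - H(Y) = 2.51067 - 0.92753 = 1.5831 bits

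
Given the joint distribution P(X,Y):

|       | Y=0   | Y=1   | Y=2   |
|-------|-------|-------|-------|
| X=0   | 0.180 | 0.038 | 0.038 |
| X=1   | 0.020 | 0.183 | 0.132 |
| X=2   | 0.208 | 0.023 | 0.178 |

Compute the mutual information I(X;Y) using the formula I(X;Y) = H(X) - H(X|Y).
0.3232 bits

I(X;Y) = H(X) - H(X|Y)

Marginal of X (row sums):
  P(X=0) = 0.180 + 0.038 + 0.038 = 0.256
  P(X=1) = 0.020 + 0.183 + 0.132 = 0.335
  P(X=2) = 0.208 + 0.023 + 0.178 = 0.409
H(X) = -[0.256·log₂(0.256) + 0.335·log₂(0.335) + 0.409·log₂(0.409)]
  = 0.5032 + 0.5286 + 0.5275 = 1.5593 bits

Marginal of Y (column sums):
  P(Y=0) = 0.180 + 0.020 + 0.208 = 0.408
  P(Y=1) = 0.038 + 0.183 + 0.023 = 0.244
  P(Y=2) = 0.038 + 0.132 + 0.178 = 0.348
H(X|Y) = Σ_y P(y)·H(X|Y=y):
  Y=0: P(Y=0) = 0.408, P(X|Y=0) = (15/34, 5/102, 26/51) → H(X|Y=0) = 1.2296
  Y=1: P(Y=1) = 0.244, P(X|Y=1) = (19/122, 3/4, 23/244) → H(X|Y=1) = 1.0503
  Y=2: P(Y=2) = 0.348, P(X|Y=2) = (19/174, 11/29, 89/174) → H(X|Y=2) = 1.3741
H(X|Y) = 0.408·1.2296 + 0.244·1.0503 + 0.348·1.3741 = 1.2361 bits

I(X;Y) = H(X) - H(X|Y) = 1.5593 - 1.2361 = 0.3232 bits

Cross-check via I(X;Y) = H(X) + H(Y) - H(X,Y): computing H(Y) from the column sums and H(X,Y) from the 9 cells in the same way gives H(Y) = 1.5542 bits and H(X,Y) = 2.7903 bits, so
I(X;Y) = 1.5593 + 1.5542 - 2.7903 = 0.3232 bits ✓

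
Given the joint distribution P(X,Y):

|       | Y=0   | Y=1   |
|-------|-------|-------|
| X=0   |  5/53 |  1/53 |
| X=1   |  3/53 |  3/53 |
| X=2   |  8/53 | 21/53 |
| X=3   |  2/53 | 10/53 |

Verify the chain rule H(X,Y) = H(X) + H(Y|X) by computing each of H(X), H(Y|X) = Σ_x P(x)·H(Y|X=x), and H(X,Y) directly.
H(X) = 1.6728 bits, H(Y|X) = 0.7989 bits, H(X,Y) = 2.4717 bits

Marginal of X (row sums):
  P(X=0) = 5/53 + 1/53 = 6/53
  P(X=1) = 3/53 + 3/53 = 6/53
  P(X=2) = 8/53 + 21/53 = 29/53
  P(X=3) = 2/53 + 10/53 = 12/53
H(X) = -[(6/53)·log₂(6/53) + (6/53)·log₂(6/53) + (29/53)·log₂(29/53) + (12/53)·log₂(12/53)]
  = 0.35581 + 0.35581 + 0.47600 + 0.48520 = 1.6728 bits

H(Y|X) = Σ_x P(x)·H(Y|X=x):
  X=0: P(X=0) = 6/53, P(Y|X=0) = (5/6, 1/6) → H(Y|X=0) = 0.65002
  X=1: P(X=1) = 6/53, P(Y|X=1) = (1/2, 1/2) → H(Y|X=1) = 1.00000
  X=2: P(X=2) = 29/53, P(Y|X=2) = (8/29, 21/29) → H(Y|X=2) = 0.84975
  X=3: P(X=3) = 12/53, P(Y|X=3) = (1/6, 5/6) → H(Y|X=3) = 0.65002
H(Y|X) = (6/53)·0.65002 + (6/53)·1.00000 + (29/53)·0.84975 + (12/53)·0.65002 = 0.7989 bits

H(X,Y) = -Σ_{x,y} P(x,y) log₂ P(x,y). Per-cell terms -P(x,y)·log₂P(x,y):
  X=0: 0.32132, 0.10807
  X=1: 0.23451, 0.23451
  X=2: 0.41176, 0.52920
  X=3: 0.17841, 0.45396
Sum of the 8 terms: H(X,Y) = 2.4717 bits

Chain rule check:
  H(X) + H(Y|X) = 1.6728 + 0.7989 = 2.4717 bits
  H(X,Y) = 2.4717 bits
✓ Chain rule verified.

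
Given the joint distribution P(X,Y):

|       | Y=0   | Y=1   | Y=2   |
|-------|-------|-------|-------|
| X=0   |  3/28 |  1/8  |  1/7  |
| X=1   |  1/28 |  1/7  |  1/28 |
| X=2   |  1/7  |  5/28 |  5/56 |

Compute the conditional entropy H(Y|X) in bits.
1.4877 bits

H(Y|X) = H(X,Y) - H(X)

H(X,Y) = -Σ_{x,y} P(x,y) log₂ P(x,y). Per-cell terms -P(x,y)·log₂P(x,y):
  X=0: 0.34526, 0.37500, 0.40105
  X=1: 0.17169, 0.40105, 0.17169
  X=2: 0.40105, 0.44383, 0.31120
Sum of the 9 terms: H(X,Y) = 3.0218 bits

Marginal of X (row sums):
  P(X=0) = 3/28 + 1/8 + 1/7 = 3/8
  P(X=1) = 1/28 + 1/7 + 1/28 = 3/14
  P(X=2) = 1/7 + 5/28 + 5/56 = 23/56
H(X) = -[(3/8)·log₂(3/8) + (3/14)·log₂(3/14) + (23/56)·log₂(23/56)]
  = 0.53064 + 0.47623 + 0.52727 = 1.5341 bits

H(Y|X) = H(X,Y) - H(X) = 3.0218 - 1.5341 = 1.4877 bits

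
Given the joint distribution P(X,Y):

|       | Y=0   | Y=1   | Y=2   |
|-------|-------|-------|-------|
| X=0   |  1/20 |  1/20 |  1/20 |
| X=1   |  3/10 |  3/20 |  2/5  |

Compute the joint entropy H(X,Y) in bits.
2.1087 bits

H(X,Y) = -Σ_{x,y} P(x,y) log₂ P(x,y). Per-cell terms -P(x,y)·log₂P(x,y):
  X=0: 0.2161, 0.2161, 0.2161
  X=1: 0.5211, 0.4105, 0.5288
Sum of the 6 terms: H(X,Y) = 2.1087 bits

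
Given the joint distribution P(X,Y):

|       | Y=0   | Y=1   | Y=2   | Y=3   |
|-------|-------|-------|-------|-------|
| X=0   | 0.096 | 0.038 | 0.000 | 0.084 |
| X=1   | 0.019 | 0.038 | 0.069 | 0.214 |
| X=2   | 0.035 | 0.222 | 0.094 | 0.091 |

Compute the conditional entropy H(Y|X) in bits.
1.5919 bits

H(Y|X) = H(X,Y) - H(X)

H(X,Y) = -Σ_{x,y} P(x,y) log₂ P(x,y). Per-cell terms -P(x,y)·log₂P(x,y):
  X=0: 0.32456, 0.17928, 0.00000, 0.30017
  X=1: 0.10864, 0.17928, 0.26615, 0.47600
  X=2: 0.16928, 0.48204, 0.32065, 0.31468
  (cells with P = 0 contribute 0)
Sum of the 12 terms: H(X,Y) = 3.12073 bits

Marginal of X (row sums):
  P(X=0) = 0.096 + 0.038 + 0.000 + 0.084 = 0.218
  P(X=1) = 0.019 + 0.038 + 0.069 + 0.214 = 0.340
  P(X=2) = 0.035 + 0.222 + 0.094 + 0.091 = 0.442
H(X) = -[0.218·log₂(0.218) + 0.340·log₂(0.340) + 0.442·log₂(0.442)]
  = 0.47908 + 0.52917 + 0.52062 = 1.52887 bits

H(Y|X) = H(X,Y) - H(X) = 3.12073 - 1.52887 = 1.5919 bits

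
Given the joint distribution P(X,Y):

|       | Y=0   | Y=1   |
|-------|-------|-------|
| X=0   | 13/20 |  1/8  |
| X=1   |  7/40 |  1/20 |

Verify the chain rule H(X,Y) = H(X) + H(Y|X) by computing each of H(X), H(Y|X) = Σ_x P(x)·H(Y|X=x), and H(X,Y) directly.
H(X) = 0.7692 bits, H(Y|X) = 0.6659 bits, H(X,Y) = 1.4351 bits

Marginal of X (row sums):
  P(X=0) = 13/20 + 1/8 = 31/40
  P(X=1) = 7/40 + 1/20 = 9/40
H(X) = -[(31/40)·log₂(31/40) + (9/40)·log₂(9/40)]
  = 0.28499 + 0.48420 = 0.7692 bits

H(Y|X) = Σ_x P(x)·H(Y|X=x):
  X=0: P(X=0) = 31/40, P(Y|X=0) = (26/31, 5/31) → H(Y|X=0) = 0.63739
  X=1: P(X=1) = 9/40, P(Y|X=1) = (7/9, 2/9) → H(Y|X=1) = 0.76420
H(Y|X) = (31/40)·0.63739 + (9/40)·0.76420 = 0.6659 bits

H(X,Y) = -Σ_{x,y} P(x,y) log₂ P(x,y). Per-cell terms -P(x,y)·log₂P(x,y):
  X=0: 0.40397, 0.37500
  X=1: 0.44005, 0.21610
Sum of the 4 terms: H(X,Y) = 1.4351 bits

Chain rule check:
  H(X) + H(Y|X) = 0.7692 + 0.6659 = 1.4351 bits
  H(X,Y) = 1.4351 bits
✓ Chain rule verified.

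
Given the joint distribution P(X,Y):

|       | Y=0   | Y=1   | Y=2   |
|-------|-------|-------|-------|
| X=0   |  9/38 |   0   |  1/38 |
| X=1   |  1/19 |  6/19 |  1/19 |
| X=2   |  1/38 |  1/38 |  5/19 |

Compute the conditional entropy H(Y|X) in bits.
0.8282 bits

H(Y|X) = H(X,Y) - H(X)

H(X,Y) = -Σ_{x,y} P(x,y) log₂ P(x,y). Per-cell terms -P(x,y)·log₂P(x,y):
  X=0: 0.49216, 0.00000, 0.13810
  X=1: 0.22358, 0.52515, 0.22358
  X=2: 0.13810, 0.13810, 0.50684
  (cells with P = 0 contribute 0)
Sum of the 9 terms: H(X,Y) = 2.3856 bits

Marginal of X (row sums):
  P(X=0) = 9/38 + 0 + 1/38 = 5/19
  P(X=1) = 1/19 + 6/19 + 1/19 = 8/19
  P(X=2) = 1/38 + 1/38 + 5/19 = 6/19
H(X) = -[(5/19)·log₂(5/19) + (8/19)·log₂(8/19) + (6/19)·log₂(6/19)]
  = 0.50684 + 0.52544 + 0.52515 = 1.5574 bits

H(Y|X) = H(X,Y) - H(X) = 2.3856 - 1.5574 = 0.8282 bits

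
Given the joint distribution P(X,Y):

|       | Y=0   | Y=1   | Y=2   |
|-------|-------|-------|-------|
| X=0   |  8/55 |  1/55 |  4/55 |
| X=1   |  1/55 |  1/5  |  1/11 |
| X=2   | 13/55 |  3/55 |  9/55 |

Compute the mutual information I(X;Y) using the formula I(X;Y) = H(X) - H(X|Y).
0.2831 bits

I(X;Y) = H(X) - H(X|Y)

Marginal of X (row sums):
  P(X=0) = 8/55 + 1/55 + 4/55 = 13/55
  P(X=1) = 1/55 + 1/5 + 1/11 = 17/55
  P(X=2) = 13/55 + 3/55 + 9/55 = 5/11
H(X) = -[(13/55)·log₂(13/55) + (17/55)·log₂(17/55) + (5/11)·log₂(5/11)]
  = 0.4919 + 0.5236 + 0.5170 = 1.5325 bits

Marginal of Y (column sums):
  P(Y=0) = 8/55 + 1/55 + 13/55 = 2/5
  P(Y=1) = 1/55 + 1/5 + 3/55 = 3/11
  P(Y=2) = 4/55 + 1/11 + 9/55 = 18/55
H(X|Y) = Σ_y P(y)·H(X|Y=y):
  Y=0: P(Y=0) = 2/5, P(X|Y=0) = (4/11, 1/22, 13/22) → H(X|Y=0) = 1.1819
  Y=1: P(Y=1) = 3/11, P(X|Y=1) = (1/15, 11/15, 1/5) → H(X|Y=1) = 1.0530
  Y=2: P(Y=2) = 18/55, P(X|Y=2) = (2/9, 5/18, 1/2) → H(X|Y=2) = 1.4955
H(X|Y) = (2/5)·1.1819 + (3/11)·1.0530 + (18/55)·1.4955 = 1.2494 bits

I(X;Y) = H(X) - H(X|Y) = 1.5325 - 1.2494 = 0.2831 bits

Cross-check via I(X;Y) = H(X) + H(Y) - H(X,Y): computing H(Y) from the column sums and H(X,Y) from the 9 cells in the same way gives H(Y) = 1.5674 bits and H(X,Y) = 2.8168 bits, so
I(X;Y) = 1.5325 + 1.5674 - 2.8168 = 0.2831 bits ✓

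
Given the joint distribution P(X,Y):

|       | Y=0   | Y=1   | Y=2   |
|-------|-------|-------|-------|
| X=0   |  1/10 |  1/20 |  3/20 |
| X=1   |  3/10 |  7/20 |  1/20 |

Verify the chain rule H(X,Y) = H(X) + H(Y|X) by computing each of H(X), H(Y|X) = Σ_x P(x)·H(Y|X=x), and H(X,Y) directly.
H(X) = 0.8813 bits, H(Y|X) = 1.3448 bits, H(X,Y) = 2.2261 bits

Marginal of X (row sums):
  P(X=0) = 1/10 + 1/20 + 3/20 = 3/10
  P(X=1) = 3/10 + 7/20 + 1/20 = 7/10
H(X) = -[(3/10)·log₂(3/10) + (7/10)·log₂(7/10)]
  = 0.5211 + 0.3602 = 0.8813 bits

H(Y|X) = Σ_x P(x)·H(Y|X=x):
  X=0: P(X=0) = 3/10, P(Y|X=0) = (1/3, 1/6, 1/2) → H(Y|X=0) = 1.4591
  X=1: P(X=1) = 7/10, P(Y|X=1) = (3/7, 1/2, 1/14) → H(Y|X=1) = 1.2958
H(Y|X) = (3/10)·1.4591 + (7/10)·1.2958 = 1.3448 bits

H(X,Y) = -Σ_{x,y} P(x,y) log₂ P(x,y). Per-cell terms -P(x,y)·log₂P(x,y):
  X=0: 0.3322, 0.2161, 0.4105
  X=1: 0.5211, 0.5301, 0.2161
Sum of the 6 terms: H(X,Y) = 2.2261 bits

Chain rule check:
  H(X) + H(Y|X) = 0.8813 + 1.3448 = 2.2261 bits
  H(X,Y) = 2.2261 bits
✓ Chain rule verified.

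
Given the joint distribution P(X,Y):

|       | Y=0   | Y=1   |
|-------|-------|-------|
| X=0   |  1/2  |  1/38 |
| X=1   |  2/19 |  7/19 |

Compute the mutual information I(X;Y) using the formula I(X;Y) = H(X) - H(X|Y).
0.4551 bits

I(X;Y) = H(X) - H(X|Y)

Marginal of X (row sums):
  P(X=0) = 1/2 + 1/38 = 10/19
  P(X=1) = 2/19 + 7/19 = 9/19
H(X) = -[(10/19)·log₂(10/19) + (9/19)·log₂(9/19)]
  = 0.48737 + 0.51063 = 0.9980 bits

Marginal of Y (column sums):
  P(Y=0) = 1/2 + 2/19 = 23/38
  P(Y=1) = 1/38 + 7/19 = 15/38
H(X|Y) = Σ_y P(y)·H(X|Y=y):
  Y=0: P(Y=0) = 23/38, P(X|Y=0) = (19/23, 4/23) → H(X|Y=0) = 0.66658
  Y=1: P(Y=1) = 15/38, P(X|Y=1) = (1/15, 14/15) → H(X|Y=1) = 0.35336
H(X|Y) = (23/38)·0.66658 + (15/38)·0.35336 = 0.5429 bits

I(X;Y) = H(X) - H(X|Y) = 0.9980 - 0.5429 = 0.4551 bits

Cross-check via I(X;Y) = H(X) + H(Y) - H(X,Y): computing H(Y) from the column sums and H(X,Y) from the 4 cells in the same way gives H(Y) = 0.9678 bits and H(X,Y) = 1.5107 bits, so
I(X;Y) = 0.9980 + 0.9678 - 1.5107 = 0.4551 bits ✓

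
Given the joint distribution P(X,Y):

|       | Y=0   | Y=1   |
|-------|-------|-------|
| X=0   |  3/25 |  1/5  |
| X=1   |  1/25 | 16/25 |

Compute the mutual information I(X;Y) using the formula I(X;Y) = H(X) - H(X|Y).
0.1094 bits

I(X;Y) = H(X) - H(X|Y)

Marginal of X (row sums):
  P(X=0) = 3/25 + 1/5 = 8/25
  P(X=1) = 1/25 + 16/25 = 17/25
H(X) = -[(8/25)·log₂(8/25) + (17/25)·log₂(17/25)]
  = 0.52603 + 0.37835 = 0.9044 bits

Marginal of Y (column sums):
  P(Y=0) = 3/25 + 1/25 = 4/25
  P(Y=1) = 1/5 + 16/25 = 21/25
H(X|Y) = Σ_y P(y)·H(X|Y=y):
  Y=0: P(Y=0) = 4/25, P(X|Y=0) = (3/4, 1/4) → H(X|Y=0) = 0.81128
  Y=1: P(Y=1) = 21/25, P(X|Y=1) = (5/21, 16/21) → H(X|Y=1) = 0.79186
H(X|Y) = (4/25)·0.81128 + (21/25)·0.79186 = 0.7950 bits

I(X;Y) = H(X) - H(X|Y) = 0.9044 - 0.7950 = 0.1094 bits

Cross-check via I(X;Y) = H(X) + H(Y) - H(X,Y): computing H(Y) from the column sums and H(X,Y) from the 4 cells in the same way gives H(Y) = 0.6343 bits and H(X,Y) = 1.4293 bits, so
I(X;Y) = 0.9044 + 0.6343 - 1.4293 = 0.1094 bits ✓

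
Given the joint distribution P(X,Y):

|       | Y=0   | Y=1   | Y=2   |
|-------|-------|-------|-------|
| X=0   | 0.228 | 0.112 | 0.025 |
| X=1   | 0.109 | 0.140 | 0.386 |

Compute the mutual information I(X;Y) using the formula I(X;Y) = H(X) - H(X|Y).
0.2551 bits

I(X;Y) = H(X) - H(X|Y)

Marginal of X (row sums):
  P(X=0) = 0.228 + 0.112 + 0.025 = 0.365
  P(X=1) = 0.109 + 0.140 + 0.386 = 0.635
H(X) = -[0.365·log₂(0.365) + 0.635·log₂(0.635)]
  = 0.5307215 + 0.4160339 = 0.946755 bits

Marginal of Y (column sums):
  P(Y=0) = 0.228 + 0.109 = 0.337
  P(Y=1) = 0.112 + 0.140 = 0.252
  P(Y=2) = 0.025 + 0.386 = 0.411
H(X|Y) = Σ_y P(y)·H(X|Y=y):
  Y=0: P(Y=0) = 0.337, P(X|Y=0) = (228/337, 109/337) → H(X|Y=0) = 0.9080854
  Y=1: P(Y=1) = 0.252, P(X|Y=1) = (4/9, 5/9) → H(X|Y=1) = 0.9910761
  Y=2: P(Y=2) = 0.411, P(X|Y=2) = (25/411, 386/411) → H(X|Y=2) = 0.3307201
H(X|Y) = 0.337·0.9080854 + 0.252·0.9910761 + 0.411·0.3307201 = 0.691702 bits

I(X;Y) = H(X) - H(X|Y) = 0.946755 - 0.691702 = 0.2551 bits

Cross-check via I(X;Y) = H(X) + H(Y) - H(X,Y): computing H(Y) from the column sums and H(X,Y) from the 6 cells in the same way gives H(Y) = 1.557143 bits and H(X,Y) = 2.248845 bits, so
I(X;Y) = 0.946755 + 1.557143 - 2.248845 = 0.2551 bits ✓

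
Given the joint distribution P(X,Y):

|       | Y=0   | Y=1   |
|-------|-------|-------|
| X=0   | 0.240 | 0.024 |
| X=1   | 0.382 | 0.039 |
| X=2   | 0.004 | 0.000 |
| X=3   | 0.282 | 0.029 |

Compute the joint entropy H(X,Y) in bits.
2.0311 bits

H(X,Y) = -Σ_{x,y} P(x,y) log₂ P(x,y). Per-cell terms -P(x,y)·log₂P(x,y):
  X=0: 0.4941, 0.1291
  X=1: 0.5304, 0.1825
  X=2: 0.0319, 0.0000
  X=3: 0.5150, 0.1481
  (cells with P = 0 contribute 0)
Sum of the 8 terms: H(X,Y) = 2.0311 bits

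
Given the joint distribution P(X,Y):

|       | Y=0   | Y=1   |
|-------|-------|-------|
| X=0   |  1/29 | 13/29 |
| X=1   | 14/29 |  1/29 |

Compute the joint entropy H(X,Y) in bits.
1.3611 bits

H(X,Y) = -Σ_{x,y} P(x,y) log₂ P(x,y). Per-cell terms -P(x,y)·log₂P(x,y):
  X=0: 0.1675, 0.5189
  X=1: 0.5072, 0.1675
Sum of the 4 terms: H(X,Y) = 1.3611 bits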